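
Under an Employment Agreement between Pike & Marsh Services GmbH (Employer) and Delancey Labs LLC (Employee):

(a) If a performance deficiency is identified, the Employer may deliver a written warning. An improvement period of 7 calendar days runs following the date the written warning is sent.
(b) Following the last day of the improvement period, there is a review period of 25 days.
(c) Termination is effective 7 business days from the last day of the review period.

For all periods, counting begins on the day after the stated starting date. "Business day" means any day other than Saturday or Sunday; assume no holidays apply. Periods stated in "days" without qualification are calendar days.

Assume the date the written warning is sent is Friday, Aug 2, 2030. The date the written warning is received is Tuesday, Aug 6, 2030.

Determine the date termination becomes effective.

The last day of the improvement period: Aug 2, 2030 + 7 days = Aug 9, 2030.
Adding 25 calendar days to Aug 9, 2030 gives Sep 3, 2030, which is the last day of the review period.
The date termination becomes effective: counting 7 business days from Tuesday, Sep 3, 2030 (Sep 4, Sep 5, Sep 6, Sep 9, Sep 10, Sep 11, Sep 12, skipping weekends) reaches Thursday, Sep 12, 2030.

Sep 12, 2030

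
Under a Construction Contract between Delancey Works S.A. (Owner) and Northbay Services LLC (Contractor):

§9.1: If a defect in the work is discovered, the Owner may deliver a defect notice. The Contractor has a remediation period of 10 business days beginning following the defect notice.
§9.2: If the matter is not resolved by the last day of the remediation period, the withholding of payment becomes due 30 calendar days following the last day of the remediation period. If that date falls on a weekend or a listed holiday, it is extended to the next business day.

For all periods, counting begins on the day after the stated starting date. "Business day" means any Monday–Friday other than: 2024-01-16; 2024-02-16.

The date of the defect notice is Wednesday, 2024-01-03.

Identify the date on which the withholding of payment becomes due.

The last day of the remediation period: counting 10 business days from Wednesday, 2024-01-03 (Jan 4, Jan 5, Jan 8, Jan 9, Jan 10, Jan 11, Jan 12, Jan 15, Jan 17, Jan 18, skipping weekends and the listed holiday on Jan 16) reaches Thursday, 2024-01-18.
The date on which the withholding of payment becomes due: 30 calendar days after 2024-01-18 is 2024-02-17. That falls on a Saturday, so it rolls to the next business day, Monday, 2024-02-19.

2024-02-19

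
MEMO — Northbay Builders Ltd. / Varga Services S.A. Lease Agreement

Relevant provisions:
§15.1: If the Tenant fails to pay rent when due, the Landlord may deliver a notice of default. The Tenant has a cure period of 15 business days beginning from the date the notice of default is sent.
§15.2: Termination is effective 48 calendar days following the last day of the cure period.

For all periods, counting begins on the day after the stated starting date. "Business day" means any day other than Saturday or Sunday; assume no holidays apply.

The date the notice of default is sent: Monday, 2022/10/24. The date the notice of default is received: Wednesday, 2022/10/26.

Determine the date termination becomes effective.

The last day of the cure period: counting 15 business days from Monday, 2022/10/24 (Oct 25, Oct 26, Oct 27, Oct 28, …, Nov 10, Nov 11, Nov 14, skipping weekends) reaches Monday, 2022/11/14.
Adding 48 calendar days to 2022/11/14 gives 2023/01/01, which is the date termination becomes effective.

2023/01/01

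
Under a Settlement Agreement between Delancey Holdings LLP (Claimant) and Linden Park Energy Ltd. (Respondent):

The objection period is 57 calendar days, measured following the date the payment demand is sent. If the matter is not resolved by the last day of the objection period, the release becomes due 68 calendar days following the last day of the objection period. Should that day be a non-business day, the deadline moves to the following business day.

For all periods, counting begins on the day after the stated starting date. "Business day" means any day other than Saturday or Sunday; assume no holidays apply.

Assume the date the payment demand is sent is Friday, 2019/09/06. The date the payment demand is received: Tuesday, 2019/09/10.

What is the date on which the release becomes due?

2020/01/09

Adding 57 calendar days to 2019/09/06 gives 2019/11/02, which is the last day of the objection period.
The date on which the release becomes due: 68 calendar days after 2019/11/02 is 2020/01/09. 2020/01/09 is a Thursday, so no roll-forward applies.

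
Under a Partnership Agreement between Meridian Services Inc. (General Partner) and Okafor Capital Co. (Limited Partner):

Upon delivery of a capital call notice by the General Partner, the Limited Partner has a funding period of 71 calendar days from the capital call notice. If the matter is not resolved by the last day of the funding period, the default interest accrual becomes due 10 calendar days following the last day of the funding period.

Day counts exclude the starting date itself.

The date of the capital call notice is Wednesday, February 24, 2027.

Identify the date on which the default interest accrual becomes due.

May 16, 2027

Adding 71 calendar days to February 24, 2027 gives May 6, 2027, which is the last day of the funding period.
Adding 10 calendar days to May 6, 2027 gives May 16, 2027, which is the date on which the default interest accrual becomes due.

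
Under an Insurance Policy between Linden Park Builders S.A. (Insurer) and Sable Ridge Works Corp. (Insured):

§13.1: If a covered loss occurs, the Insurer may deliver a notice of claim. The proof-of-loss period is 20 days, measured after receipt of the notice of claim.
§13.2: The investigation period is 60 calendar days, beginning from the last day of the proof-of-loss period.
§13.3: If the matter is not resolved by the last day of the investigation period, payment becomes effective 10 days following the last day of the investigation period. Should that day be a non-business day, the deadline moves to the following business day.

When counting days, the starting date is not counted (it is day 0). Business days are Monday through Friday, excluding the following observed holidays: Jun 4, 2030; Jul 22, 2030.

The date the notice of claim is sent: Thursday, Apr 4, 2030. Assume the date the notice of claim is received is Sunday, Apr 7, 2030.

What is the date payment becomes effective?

Jul 8, 2030

The last day of the proof-of-loss period: 20 calendar days after Apr 7, 2030 is Apr 27, 2030.
Adding 60 calendar days to Apr 27, 2030 gives Jun 26, 2030, which is the last day of the investigation period.
The date payment becomes effective: Jun 26, 2030 + 10 days = Jul 6, 2030. That falls on a Saturday, so it rolls to the next business day, Monday, Jul 8, 2030.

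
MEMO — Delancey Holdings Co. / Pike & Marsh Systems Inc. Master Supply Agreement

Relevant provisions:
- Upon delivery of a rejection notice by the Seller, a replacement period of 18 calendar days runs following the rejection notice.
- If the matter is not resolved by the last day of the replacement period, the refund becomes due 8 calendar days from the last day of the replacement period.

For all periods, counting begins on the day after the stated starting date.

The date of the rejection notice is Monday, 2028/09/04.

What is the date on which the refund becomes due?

The last day of the replacement period: 18 calendar days after 2028/09/04 is 2028/09/22.
The date on which the refund becomes due: 2028/09/22 + 8 days = 2028/09/30.

2028/09/30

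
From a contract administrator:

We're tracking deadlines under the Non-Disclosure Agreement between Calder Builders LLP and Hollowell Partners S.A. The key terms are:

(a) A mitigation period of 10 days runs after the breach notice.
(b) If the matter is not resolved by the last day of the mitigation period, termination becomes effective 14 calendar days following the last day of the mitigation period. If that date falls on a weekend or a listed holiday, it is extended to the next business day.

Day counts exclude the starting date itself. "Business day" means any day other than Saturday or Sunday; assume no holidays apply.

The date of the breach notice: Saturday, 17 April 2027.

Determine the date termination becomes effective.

Adding 10 calendar days to 17 April 2027 gives 27 April 2027, which is the last day of the mitigation period.
The date termination becomes effective: 14 calendar days after 27 April 2027 is 11 May 2027. 11 May 2027 is a Tuesday, so no roll-forward applies.

11 May 2027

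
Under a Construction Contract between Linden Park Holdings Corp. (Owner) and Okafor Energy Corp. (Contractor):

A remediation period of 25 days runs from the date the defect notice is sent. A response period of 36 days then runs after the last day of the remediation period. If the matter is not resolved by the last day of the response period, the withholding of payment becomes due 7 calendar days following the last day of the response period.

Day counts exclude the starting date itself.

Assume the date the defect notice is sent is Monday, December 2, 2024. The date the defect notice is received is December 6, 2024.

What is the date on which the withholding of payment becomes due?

February 8, 2025

The last day of the remediation period: December 2, 2024 + 25 days = December 27, 2024.
Adding 36 calendar days to December 27, 2024 gives February 1, 2025, which is the last day of the response period.
Adding 7 calendar days to February 1, 2025 gives February 8, 2025, which is the date on which the withholding of payment becomes due.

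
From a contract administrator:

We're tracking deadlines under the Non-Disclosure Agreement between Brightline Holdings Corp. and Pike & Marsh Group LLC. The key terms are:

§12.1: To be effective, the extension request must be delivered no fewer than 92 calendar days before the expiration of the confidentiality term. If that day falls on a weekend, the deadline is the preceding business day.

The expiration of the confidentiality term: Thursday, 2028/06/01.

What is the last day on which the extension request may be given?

2028/06/01 minus 92 days is 2028/03/01. That is a Wednesday, so no adjustment is needed.

2028/03/01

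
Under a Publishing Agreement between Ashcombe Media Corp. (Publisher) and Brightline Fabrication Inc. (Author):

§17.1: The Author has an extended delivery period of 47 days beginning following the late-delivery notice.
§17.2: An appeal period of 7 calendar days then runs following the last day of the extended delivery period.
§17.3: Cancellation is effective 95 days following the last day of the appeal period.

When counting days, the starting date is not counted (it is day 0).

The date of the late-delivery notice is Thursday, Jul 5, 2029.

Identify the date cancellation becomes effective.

Dec 1, 2029

The last day of the extended delivery period: Jul 5, 2029 + 47 days = Aug 21, 2029.
The last day of the appeal period: Aug 21, 2029 + 7 days = Aug 28, 2029.
Adding 95 calendar days to Aug 28, 2029 gives Dec 1, 2029, which is the date cancellation becomes effective.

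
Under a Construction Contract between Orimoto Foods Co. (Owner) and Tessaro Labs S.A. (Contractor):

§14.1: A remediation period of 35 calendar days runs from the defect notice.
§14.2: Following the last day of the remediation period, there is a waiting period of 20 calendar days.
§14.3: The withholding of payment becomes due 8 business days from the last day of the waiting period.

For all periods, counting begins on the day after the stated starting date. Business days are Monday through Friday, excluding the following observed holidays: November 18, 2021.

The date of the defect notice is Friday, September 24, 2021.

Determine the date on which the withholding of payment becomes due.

The last day of the remediation period: 35 calendar days after September 24, 2021 is October 29, 2021.
Adding 20 calendar days to October 29, 2021 gives November 18, 2021, which is the last day of the waiting period.
From Thursday, November 18, 2021, 8 business days (Nov 19, Nov 22, Nov 23, Nov 24, Nov 25, Nov 26, Nov 29, Nov 30, skipping weekends) brings us to Tuesday, November 30, 2021, which is the date on which the withholding of payment becomes due.

November 30, 2021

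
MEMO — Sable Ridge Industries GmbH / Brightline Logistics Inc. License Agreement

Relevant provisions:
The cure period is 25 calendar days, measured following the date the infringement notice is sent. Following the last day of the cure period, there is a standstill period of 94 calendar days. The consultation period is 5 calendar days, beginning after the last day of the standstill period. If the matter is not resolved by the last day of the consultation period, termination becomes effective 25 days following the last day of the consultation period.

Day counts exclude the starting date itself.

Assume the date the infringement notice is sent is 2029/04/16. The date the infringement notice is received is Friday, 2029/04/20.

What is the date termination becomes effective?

2029/09/12

The last day of the cure period: 2029/04/16 + 25 days = 2029/05/11.
Adding 94 calendar days to 2029/05/11 gives 2029/08/13, which is the last day of the standstill period.
Adding 5 calendar days to 2029/08/13 gives 2029/08/18, which is the last day of the consultation period.
Adding 25 calendar days to 2029/08/18 gives 2029/09/12, which is the date termination becomes effective.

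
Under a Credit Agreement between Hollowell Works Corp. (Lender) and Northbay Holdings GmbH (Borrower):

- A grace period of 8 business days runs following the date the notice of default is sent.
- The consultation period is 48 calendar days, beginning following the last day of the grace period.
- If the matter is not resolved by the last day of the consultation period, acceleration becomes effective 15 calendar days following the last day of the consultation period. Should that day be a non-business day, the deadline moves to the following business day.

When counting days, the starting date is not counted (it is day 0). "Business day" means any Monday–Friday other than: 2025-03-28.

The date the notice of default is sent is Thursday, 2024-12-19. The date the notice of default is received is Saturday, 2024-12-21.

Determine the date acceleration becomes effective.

The last day of the grace period: 8 business days after Thursday, 2024-12-19, skipping weekends — Dec 20, Dec 23, Dec 24, Dec 25, Dec 26, Dec 27, Dec 30, Dec 31 — lands on Tuesday, 2024-12-31.
Adding 48 calendar days to 2024-12-31 gives 2025-02-17, which is the last day of the consultation period.
The date acceleration becomes effective: 2025-02-17 + 15 days = 2025-03-04. 2025-03-04 is a Tuesday and is not a listed holiday, so no roll-forward applies.

2025-03-04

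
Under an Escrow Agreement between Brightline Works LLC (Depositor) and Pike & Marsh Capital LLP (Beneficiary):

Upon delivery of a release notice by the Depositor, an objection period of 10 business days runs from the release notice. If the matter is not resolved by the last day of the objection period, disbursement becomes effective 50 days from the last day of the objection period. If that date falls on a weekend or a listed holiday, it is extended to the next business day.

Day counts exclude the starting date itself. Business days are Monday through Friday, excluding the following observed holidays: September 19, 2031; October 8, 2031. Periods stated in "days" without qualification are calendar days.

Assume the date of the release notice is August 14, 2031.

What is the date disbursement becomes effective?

October 17, 2031

The last day of the objection period: 10 business days after Thursday, August 14, 2031, skipping weekends — Aug 15, Aug 18, Aug 19, Aug 20, Aug 21, Aug 22, Aug 25, Aug 26, Aug 27, Aug 28 — lands on Thursday, August 28, 2031.
Adding 50 calendar days to August 28, 2031 gives October 17, 2031, which is the date disbursement becomes effective. October 17, 2031 is a Friday and is not a listed holiday, so no roll-forward applies.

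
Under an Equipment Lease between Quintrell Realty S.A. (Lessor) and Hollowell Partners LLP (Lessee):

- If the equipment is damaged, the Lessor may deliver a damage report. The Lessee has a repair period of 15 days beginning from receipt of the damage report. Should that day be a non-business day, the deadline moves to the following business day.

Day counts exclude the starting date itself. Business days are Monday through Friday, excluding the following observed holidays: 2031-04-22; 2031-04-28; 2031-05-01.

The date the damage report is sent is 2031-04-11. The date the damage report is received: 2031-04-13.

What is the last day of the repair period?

The last day of the repair period: 15 calendar days after 2031-04-13 is 2031-04-28. That falls on Monday, a listed holiday, so it rolls to the next business day, Tuesday, 2031-04-29.

2031-04-29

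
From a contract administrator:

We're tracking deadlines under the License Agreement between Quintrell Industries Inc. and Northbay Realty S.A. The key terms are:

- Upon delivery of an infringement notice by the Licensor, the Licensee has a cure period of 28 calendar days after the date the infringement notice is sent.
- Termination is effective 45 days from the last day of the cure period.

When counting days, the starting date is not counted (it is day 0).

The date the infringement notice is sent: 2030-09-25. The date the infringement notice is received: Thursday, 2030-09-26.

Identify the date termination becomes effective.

2030-12-07

The last day of the cure period: 28 calendar days after 2030-09-25 is 2030-10-23.
Adding 45 calendar days to 2030-10-23 gives 2030-12-07, which is the date termination becomes effective.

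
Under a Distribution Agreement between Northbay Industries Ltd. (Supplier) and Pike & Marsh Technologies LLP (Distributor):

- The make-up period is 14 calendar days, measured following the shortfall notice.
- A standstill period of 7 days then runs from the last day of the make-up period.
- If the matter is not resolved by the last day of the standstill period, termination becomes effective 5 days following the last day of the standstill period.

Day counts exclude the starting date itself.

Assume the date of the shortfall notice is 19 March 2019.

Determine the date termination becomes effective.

The last day of the make-up period: 14 calendar days after 19 March 2019 is 2 April 2019.
The last day of the standstill period: 2 April 2019 + 7 days = 9 April 2019.
The date termination becomes effective: 9 April 2019 + 5 days = 14 April 2019.

14 April 2019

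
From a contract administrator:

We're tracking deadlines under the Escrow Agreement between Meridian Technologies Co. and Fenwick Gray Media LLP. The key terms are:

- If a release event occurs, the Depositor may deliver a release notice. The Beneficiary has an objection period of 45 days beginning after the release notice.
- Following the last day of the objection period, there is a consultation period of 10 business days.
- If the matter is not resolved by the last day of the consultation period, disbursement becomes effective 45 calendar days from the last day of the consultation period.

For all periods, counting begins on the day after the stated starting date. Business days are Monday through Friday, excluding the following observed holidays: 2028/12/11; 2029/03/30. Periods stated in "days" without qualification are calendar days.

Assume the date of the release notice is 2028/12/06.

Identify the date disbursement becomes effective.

The last day of the objection period: 2028/12/06 + 45 days = 2029/01/20.
The last day of the consultation period: counting 10 business days from Saturday, 2029/01/20 (Jan 22, Jan 23, Jan 24, Jan 25, Jan 26, Jan 29, Jan 30, Jan 31, Feb 1, Feb 2, skipping weekends) reaches Friday, 2029/02/02.
The date disbursement becomes effective: 2029/02/02 + 45 days = 2029/03/19.

2029/03/19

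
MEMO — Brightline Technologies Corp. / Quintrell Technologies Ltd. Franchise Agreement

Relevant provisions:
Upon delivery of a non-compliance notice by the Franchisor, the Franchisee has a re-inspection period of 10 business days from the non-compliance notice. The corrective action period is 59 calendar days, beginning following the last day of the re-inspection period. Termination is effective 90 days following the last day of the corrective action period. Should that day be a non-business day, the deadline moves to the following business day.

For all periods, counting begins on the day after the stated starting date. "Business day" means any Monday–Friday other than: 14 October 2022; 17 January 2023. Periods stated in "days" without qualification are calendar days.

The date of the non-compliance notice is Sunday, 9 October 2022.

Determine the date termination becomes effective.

The last day of the re-inspection period: counting 10 business days from Sunday, 9 October 2022 (Oct 10, Oct 11, Oct 12, Oct 13, Oct 17, Oct 18, Oct 19, Oct 20, Oct 21, Oct 24, skipping weekends and the listed holiday on Oct 14) reaches Monday, 24 October 2022.
The last day of the corrective action period: 59 calendar days after 24 October 2022 is 22 December 2022.
Adding 90 calendar days to 22 December 2022 gives 22 March 2023, which is the date termination becomes effective. 22 March 2023 is a Wednesday and is not a listed holiday, so no roll-forward applies.

22 March 2023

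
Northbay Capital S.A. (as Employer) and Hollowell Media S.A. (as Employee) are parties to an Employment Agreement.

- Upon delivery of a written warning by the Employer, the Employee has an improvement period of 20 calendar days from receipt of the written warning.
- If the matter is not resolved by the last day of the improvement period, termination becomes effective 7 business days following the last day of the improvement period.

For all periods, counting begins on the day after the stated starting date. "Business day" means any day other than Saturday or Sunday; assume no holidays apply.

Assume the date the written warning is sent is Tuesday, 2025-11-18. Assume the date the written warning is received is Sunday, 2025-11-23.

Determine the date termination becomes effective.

2025-12-23

The last day of the improvement period: 20 calendar days after 2025-11-23 is 2025-12-13.
The date termination becomes effective: 7 business days after Saturday, 2025-12-13, skipping weekends — Dec 15, Dec 16, Dec 17, Dec 18, Dec 19, Dec 22, Dec 23 — lands on Tuesday, 2025-12-23.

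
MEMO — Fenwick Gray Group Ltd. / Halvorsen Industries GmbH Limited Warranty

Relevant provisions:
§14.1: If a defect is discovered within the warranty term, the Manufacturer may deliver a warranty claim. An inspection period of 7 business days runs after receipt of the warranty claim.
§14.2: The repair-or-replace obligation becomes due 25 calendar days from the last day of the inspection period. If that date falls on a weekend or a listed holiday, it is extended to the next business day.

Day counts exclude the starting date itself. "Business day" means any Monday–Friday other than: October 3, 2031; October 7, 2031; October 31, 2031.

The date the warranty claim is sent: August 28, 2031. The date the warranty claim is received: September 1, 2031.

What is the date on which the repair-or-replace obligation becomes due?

The last day of the inspection period: 7 business days after Monday, September 1, 2031, skipping weekends — Sep 2, Sep 3, Sep 4, Sep 5, Sep 8, Sep 9, Sep 10 — lands on Wednesday, September 10, 2031.
The date on which the repair-or-replace obligation becomes due: September 10, 2031 + 25 days = October 5, 2031. That falls on a Sunday, so it rolls to the next business day, Monday, October 6, 2031.

October 6, 2031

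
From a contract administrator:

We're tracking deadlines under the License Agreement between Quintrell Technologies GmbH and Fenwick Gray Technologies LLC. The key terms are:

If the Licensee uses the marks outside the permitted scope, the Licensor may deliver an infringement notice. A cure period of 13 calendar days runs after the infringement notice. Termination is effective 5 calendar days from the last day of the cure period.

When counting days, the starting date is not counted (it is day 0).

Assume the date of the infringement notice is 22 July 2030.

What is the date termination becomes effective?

The last day of the cure period: 13 calendar days after 22 July 2030 is 4 August 2030.
The date termination becomes effective: 4 August 2030 + 5 days = 9 August 2030.

9 August 2030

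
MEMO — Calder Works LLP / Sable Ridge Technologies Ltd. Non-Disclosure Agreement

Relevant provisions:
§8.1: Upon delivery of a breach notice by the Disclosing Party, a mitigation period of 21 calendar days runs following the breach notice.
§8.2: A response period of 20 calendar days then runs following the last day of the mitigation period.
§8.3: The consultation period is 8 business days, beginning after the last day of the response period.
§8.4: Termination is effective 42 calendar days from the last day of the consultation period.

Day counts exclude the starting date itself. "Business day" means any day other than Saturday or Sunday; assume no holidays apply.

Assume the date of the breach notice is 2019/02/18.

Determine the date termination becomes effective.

The last day of the mitigation period: 21 calendar days after 2019/02/18 is 2019/03/11.
The last day of the response period: 20 calendar days after 2019/03/11 is 2019/03/31.
The last day of the consultation period: 8 business days after Sunday, 2019/03/31, skipping weekends — Apr 1, Apr 2, Apr 3, Apr 4, Apr 5, Apr 8, Apr 9, Apr 10 — lands on Wednesday, 2019/04/10.
The date termination becomes effective: 2019/04/10 + 42 days = 2019/05/22.

2019/05/22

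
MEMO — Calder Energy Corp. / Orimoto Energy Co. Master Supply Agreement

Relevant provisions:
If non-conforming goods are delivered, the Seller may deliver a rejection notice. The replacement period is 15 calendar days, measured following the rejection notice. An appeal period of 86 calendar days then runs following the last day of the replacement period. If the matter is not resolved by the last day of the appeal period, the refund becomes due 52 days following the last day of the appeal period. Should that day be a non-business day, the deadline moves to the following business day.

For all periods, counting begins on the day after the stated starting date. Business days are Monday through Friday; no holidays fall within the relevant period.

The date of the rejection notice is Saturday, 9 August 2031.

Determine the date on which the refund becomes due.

Adding 15 calendar days to 9 August 2031 gives 24 August 2031, which is the last day of the replacement period.
The last day of the appeal period: 86 calendar days after 24 August 2031 is 18 November 2031.
The date on which the refund becomes due: 18 November 2031 + 52 days = 9 January 2032. 9 January 2032 is a Friday, so no roll-forward applies.

9 January 2032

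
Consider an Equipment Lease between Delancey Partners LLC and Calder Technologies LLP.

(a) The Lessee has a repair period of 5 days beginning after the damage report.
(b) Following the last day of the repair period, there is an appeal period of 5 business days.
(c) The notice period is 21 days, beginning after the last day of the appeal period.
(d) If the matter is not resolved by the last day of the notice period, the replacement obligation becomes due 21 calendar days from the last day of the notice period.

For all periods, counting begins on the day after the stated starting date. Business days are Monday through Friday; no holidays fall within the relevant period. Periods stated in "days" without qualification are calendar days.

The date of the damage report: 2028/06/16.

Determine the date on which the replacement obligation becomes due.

Adding 5 calendar days to 2028/06/16 gives 2028/06/21, which is the last day of the repair period.
The last day of the appeal period: counting 5 business days from Wednesday, 2028/06/21 (Jun 22, Jun 23, Jun 26, Jun 27, Jun 28, skipping weekends) reaches Wednesday, 2028/06/28.
The last day of the notice period: 21 calendar days after 2028/06/28 is 2028/07/19.
Adding 21 calendar days to 2028/07/19 gives 2028/08/09, which is the date on which the replacement obligation becomes due.

2028/08/09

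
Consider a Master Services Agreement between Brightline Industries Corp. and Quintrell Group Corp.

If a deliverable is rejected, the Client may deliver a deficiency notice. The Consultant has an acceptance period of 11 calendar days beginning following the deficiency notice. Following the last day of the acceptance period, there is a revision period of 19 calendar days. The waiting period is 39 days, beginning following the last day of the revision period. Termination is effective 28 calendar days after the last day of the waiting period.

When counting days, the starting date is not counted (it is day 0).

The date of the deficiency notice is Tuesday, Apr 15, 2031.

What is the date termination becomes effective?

The last day of the acceptance period: 11 calendar days after Apr 15, 2031 is Apr 26, 2031.
The last day of the revision period: Apr 26, 2031 + 19 days = May 15, 2031.
The last day of the waiting period: 39 calendar days after May 15, 2031 is Jun 23, 2031.
Adding 28 calendar days to Jun 23, 2031 gives Jul 21, 2031, which is the date termination becomes effective.

Jul 21, 2031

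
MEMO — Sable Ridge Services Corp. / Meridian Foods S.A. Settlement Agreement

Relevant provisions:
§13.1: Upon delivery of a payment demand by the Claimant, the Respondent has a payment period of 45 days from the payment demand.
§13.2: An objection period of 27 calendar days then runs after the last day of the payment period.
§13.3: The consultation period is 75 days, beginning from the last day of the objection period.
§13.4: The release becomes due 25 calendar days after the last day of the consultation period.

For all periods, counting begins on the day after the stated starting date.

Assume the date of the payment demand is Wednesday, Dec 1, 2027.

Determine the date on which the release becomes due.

May 21, 2028

Adding 45 calendar days to Dec 1, 2027 gives Jan 15, 2028, which is the last day of the payment period.
The last day of the objection period: Jan 15, 2028 + 27 days = Feb 11, 2028.
Adding 75 calendar days to Feb 11, 2028 gives Apr 26, 2028, which is the last day of the consultation period.
The date on which the release becomes due: 25 calendar days after Apr 26, 2028 is May 21, 2028.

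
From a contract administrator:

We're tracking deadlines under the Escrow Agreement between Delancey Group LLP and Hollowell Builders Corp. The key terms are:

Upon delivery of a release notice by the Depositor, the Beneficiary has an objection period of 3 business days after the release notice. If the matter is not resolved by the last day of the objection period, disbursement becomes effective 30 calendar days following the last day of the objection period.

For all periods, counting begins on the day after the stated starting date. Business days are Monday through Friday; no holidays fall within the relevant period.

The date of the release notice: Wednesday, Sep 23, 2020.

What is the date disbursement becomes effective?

Oct 28, 2020

The last day of the objection period: counting 3 business days from Wednesday, Sep 23, 2020 (Sep 24, Sep 25, Sep 28, skipping weekends) reaches Monday, Sep 28, 2020.
The date disbursement becomes effective: Sep 28, 2020 + 30 days = Oct 28, 2020.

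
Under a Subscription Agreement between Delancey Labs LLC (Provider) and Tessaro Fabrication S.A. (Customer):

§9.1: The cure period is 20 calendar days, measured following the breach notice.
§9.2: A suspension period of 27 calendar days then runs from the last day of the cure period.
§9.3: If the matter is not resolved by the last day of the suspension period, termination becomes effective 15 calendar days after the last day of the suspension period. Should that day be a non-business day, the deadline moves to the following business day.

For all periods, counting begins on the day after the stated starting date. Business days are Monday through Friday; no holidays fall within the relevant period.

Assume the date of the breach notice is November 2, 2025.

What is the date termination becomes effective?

January 5, 2026

Adding 20 calendar days to November 2, 2025 gives November 22, 2025, which is the last day of the cure period.
The last day of the suspension period: 27 calendar days after November 22, 2025 is December 19, 2025.
The date termination becomes effective: 15 calendar days after December 19, 2025 is January 3, 2026. That falls on a Saturday, so it rolls to the next business day, Monday, January 5, 2026.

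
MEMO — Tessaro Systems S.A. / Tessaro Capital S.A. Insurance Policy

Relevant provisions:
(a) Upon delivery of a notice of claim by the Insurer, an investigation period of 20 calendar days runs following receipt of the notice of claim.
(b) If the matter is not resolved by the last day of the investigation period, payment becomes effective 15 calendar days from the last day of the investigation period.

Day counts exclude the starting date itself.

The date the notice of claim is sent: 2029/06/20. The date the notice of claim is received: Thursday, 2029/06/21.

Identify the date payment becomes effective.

2029/07/26

Adding 20 calendar days to 2029/06/21 gives 2029/07/11, which is the last day of the investigation period.
Adding 15 calendar days to 2029/07/11 gives 2029/07/26, which is the date payment becomes effective.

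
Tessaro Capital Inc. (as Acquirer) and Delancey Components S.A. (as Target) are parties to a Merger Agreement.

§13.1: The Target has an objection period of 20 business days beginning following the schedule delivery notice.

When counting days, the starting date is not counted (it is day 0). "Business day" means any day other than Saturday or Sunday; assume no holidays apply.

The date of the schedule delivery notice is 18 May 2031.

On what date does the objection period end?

The last day of the objection period: counting 20 business days from Sunday, 18 May 2031 (May 19, May 20, May 21, May 22, …, Jun 11, Jun 12, Jun 13, skipping weekends) reaches Friday, 13 June 2031.

13 June 2031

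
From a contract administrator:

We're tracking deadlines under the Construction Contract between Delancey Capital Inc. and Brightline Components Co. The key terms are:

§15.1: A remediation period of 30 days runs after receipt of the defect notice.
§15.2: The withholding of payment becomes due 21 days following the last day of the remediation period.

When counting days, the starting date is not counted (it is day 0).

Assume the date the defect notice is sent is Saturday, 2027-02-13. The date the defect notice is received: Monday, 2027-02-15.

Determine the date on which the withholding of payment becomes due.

2027-04-07

The last day of the remediation period: 30 calendar days after 2027-02-15 is 2027-03-17.
The date on which the withholding of payment becomes due: 2027-03-17 + 21 days = 2027-04-07.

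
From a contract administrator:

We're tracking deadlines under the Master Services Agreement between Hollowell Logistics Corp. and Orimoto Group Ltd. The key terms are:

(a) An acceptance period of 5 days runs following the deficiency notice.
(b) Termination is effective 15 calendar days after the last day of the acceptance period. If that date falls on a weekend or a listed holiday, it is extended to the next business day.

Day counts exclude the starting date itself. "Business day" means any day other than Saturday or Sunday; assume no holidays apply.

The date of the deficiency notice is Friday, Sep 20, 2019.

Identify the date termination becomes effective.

The last day of the acceptance period: 5 calendar days after Sep 20, 2019 is Sep 25, 2019.
The date termination becomes effective: 15 calendar days after Sep 25, 2019 is Oct 10, 2019. Oct 10, 2019 is a Thursday, so no roll-forward applies.

Oct 10, 2019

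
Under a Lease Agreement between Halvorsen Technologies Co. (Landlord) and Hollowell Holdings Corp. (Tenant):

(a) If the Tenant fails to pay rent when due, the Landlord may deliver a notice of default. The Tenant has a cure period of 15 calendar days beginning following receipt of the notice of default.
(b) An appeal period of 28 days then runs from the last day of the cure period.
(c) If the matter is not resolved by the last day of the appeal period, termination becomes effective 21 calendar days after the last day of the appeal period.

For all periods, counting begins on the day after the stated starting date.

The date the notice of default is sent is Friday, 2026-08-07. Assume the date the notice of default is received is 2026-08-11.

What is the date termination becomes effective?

2026-10-14

The last day of the cure period: 15 calendar days after 2026-08-11 is 2026-08-26.
The last day of the appeal period: 28 calendar days after 2026-08-26 is 2026-09-23.
Adding 21 calendar days to 2026-09-23 gives 2026-10-14, which is the date termination becomes effective.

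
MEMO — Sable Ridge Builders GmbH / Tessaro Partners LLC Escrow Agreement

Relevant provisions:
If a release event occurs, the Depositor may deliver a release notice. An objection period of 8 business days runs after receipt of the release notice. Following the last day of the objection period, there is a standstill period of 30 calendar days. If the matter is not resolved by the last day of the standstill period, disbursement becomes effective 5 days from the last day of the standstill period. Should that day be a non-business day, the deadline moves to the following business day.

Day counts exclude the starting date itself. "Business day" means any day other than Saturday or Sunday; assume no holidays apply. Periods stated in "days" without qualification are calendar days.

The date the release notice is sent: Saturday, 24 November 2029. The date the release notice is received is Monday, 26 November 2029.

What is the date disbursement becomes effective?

From Monday, 26 November 2029, 8 business days (Nov 27, Nov 28, Nov 29, Nov 30, Dec 3, Dec 4, Dec 5, Dec 6, skipping weekends) brings us to Thursday, 6 December 2029, which is the last day of the objection period.
The last day of the standstill period: 30 calendar days after 6 December 2029 is 5 January 2030.
The date disbursement becomes effective: 5 calendar days after 5 January 2030 is 10 January 2030. 10 January 2030 is a Thursday, so no roll-forward applies.

10 January 2030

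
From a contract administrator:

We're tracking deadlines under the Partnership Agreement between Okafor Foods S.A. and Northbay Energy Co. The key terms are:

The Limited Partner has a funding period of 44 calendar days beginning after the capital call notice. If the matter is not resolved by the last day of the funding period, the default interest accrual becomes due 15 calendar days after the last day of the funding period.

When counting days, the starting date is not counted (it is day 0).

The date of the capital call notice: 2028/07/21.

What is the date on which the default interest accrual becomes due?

The last day of the funding period: 2028/07/21 + 44 days = 2028/09/03.
The date on which the default interest accrual becomes due: 2028/09/03 + 15 days = 2028/09/18.

2028/09/18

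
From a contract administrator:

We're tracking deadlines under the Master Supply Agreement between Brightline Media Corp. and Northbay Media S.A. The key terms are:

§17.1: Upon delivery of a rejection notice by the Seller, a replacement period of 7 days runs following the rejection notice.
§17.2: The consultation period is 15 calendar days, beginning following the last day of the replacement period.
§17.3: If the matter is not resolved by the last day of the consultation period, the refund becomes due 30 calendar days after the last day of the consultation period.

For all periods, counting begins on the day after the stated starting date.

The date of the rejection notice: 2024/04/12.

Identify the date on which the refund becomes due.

Adding 7 calendar days to 2024/04/12 gives 2024/04/19, which is the last day of the replacement period.
Adding 15 calendar days to 2024/04/19 gives 2024/05/04, which is the last day of the consultation period.
The date on which the refund becomes due: 2024/05/04 + 30 days = 2024/06/03.

2024/06/03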